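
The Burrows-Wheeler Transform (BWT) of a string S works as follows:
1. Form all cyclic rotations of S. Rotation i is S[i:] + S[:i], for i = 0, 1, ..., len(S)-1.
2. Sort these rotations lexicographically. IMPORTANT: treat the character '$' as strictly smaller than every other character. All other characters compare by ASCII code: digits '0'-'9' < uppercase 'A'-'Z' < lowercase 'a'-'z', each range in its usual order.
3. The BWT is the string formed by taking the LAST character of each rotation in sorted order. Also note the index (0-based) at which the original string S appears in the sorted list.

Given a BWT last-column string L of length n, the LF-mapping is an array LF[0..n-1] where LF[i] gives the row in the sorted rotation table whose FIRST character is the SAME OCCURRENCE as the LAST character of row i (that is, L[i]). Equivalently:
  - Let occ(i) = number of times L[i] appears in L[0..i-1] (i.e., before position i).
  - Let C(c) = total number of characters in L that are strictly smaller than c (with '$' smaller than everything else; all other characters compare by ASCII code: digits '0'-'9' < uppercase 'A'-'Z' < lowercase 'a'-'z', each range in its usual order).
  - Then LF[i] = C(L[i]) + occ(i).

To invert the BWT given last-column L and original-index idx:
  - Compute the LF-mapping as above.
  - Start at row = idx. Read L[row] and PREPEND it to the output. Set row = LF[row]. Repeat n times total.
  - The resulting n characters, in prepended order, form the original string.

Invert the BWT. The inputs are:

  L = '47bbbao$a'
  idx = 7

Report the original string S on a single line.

LF mapping: 1 2 5 6 7 3 8 0 4
Walk LF starting at row 7, prepending L[row]:
  step 1: row=7, L[7]='$', prepend. Next row=LF[7]=0
  step 2: row=0, L[0]='4', prepend. Next row=LF[0]=1
  step 3: row=1, L[1]='7', prepend. Next row=LF[1]=2
  step 4: row=2, L[2]='b', prepend. Next row=LF[2]=5
  step 5: row=5, L[5]='a', prepend. Next row=LF[5]=3
  step 6: row=3, L[3]='b', prepend. Next row=LF[3]=6
  step 7: row=6, L[6]='o', prepend. Next row=LF[6]=8
  step 8: row=8, L[8]='a', prepend. Next row=LF[8]=4
  step 9: row=4, L[4]='b', prepend. Next row=LF[4]=7
Reversed output: baobab74$

Answer: baobab74$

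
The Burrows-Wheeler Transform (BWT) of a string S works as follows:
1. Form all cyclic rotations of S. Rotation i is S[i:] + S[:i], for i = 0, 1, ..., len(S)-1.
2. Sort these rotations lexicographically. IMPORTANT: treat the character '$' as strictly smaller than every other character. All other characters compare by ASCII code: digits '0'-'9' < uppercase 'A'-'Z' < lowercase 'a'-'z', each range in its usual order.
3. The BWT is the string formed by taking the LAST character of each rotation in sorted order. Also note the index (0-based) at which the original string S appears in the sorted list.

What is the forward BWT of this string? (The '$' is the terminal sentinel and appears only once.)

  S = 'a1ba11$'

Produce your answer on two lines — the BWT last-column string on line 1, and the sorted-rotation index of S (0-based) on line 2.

All 7 rotations (rotation i = S[i:]+S[:i]):
  rot[0] = a1ba11$
  rot[1] = 1ba11$a
  rot[2] = ba11$a1
  rot[3] = a11$a1b
  rot[4] = 11$a1ba
  rot[5] = 1$a1ba1
  rot[6] = $a1ba11
Sorted (with $ < everything):
  sorted[0] = $a1ba11  (last char: '1')
  sorted[1] = 1$a1ba1  (last char: '1')
  sorted[2] = 11$a1ba  (last char: 'a')
  sorted[3] = 1ba11$a  (last char: 'a')
  sorted[4] = a11$a1b  (last char: 'b')
  sorted[5] = a1ba11$  (last char: '$')
  sorted[6] = ba11$a1  (last char: '1')
Last column: 11aab$1
Original string S is at sorted index 5

Answer: 11aab$1
5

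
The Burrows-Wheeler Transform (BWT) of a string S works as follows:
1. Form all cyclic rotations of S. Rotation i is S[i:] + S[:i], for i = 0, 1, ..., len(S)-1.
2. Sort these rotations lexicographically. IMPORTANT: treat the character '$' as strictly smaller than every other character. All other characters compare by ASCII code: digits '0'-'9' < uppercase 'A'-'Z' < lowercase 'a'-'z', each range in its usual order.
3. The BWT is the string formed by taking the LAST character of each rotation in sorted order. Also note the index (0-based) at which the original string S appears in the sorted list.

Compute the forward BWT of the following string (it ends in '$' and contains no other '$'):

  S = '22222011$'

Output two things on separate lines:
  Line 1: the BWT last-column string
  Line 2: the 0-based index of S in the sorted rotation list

All 9 rotations (rotation i = S[i:]+S[:i]):
  rot[0] = 22222011$
  rot[1] = 2222011$2
  rot[2] = 222011$22
  rot[3] = 22011$222
  rot[4] = 2011$2222
  rot[5] = 011$22222
  rot[6] = 11$222220
  rot[7] = 1$2222201
  rot[8] = $22222011
Sorted (with $ < everything):
  sorted[0] = $22222011  (last char: '1')
  sorted[1] = 011$22222  (last char: '2')
  sorted[2] = 1$2222201  (last char: '1')
  sorted[3] = 11$222220  (last char: '0')
  sorted[4] = 2011$2222  (last char: '2')
  sorted[5] = 22011$222  (last char: '2')
  sorted[6] = 222011$22  (last char: '2')
  sorted[7] = 2222011$2  (last char: '2')
  sorted[8] = 22222011$  (last char: '$')
Last column: 12102222$
Original string S is at sorted index 8

Answer: 12102222$
8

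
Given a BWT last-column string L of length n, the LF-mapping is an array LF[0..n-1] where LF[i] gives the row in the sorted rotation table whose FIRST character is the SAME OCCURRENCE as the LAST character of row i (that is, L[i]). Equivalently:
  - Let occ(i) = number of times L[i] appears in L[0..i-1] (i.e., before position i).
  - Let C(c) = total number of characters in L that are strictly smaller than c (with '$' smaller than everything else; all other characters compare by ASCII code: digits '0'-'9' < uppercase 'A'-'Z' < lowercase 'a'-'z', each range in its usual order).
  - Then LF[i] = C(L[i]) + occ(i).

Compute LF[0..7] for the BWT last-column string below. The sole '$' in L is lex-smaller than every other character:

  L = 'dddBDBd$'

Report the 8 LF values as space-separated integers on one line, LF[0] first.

Char counts: '$':1, 'B':2, 'D':1, 'd':4
C (first-col start): C('$')=0, C('B')=1, C('D')=3, C('d')=4
L[0]='d': occ=0, LF[0]=C('d')+0=4+0=4
L[1]='d': occ=1, LF[1]=C('d')+1=4+1=5
L[2]='d': occ=2, LF[2]=C('d')+2=4+2=6
L[3]='B': occ=0, LF[3]=C('B')+0=1+0=1
L[4]='D': occ=0, LF[4]=C('D')+0=3+0=3
L[5]='B': occ=1, LF[5]=C('B')+1=1+1=2
L[6]='d': occ=3, LF[6]=C('d')+3=4+3=7
L[7]='$': occ=0, LF[7]=C('$')+0=0+0=0

Answer: 4 5 6 1 3 2 7 0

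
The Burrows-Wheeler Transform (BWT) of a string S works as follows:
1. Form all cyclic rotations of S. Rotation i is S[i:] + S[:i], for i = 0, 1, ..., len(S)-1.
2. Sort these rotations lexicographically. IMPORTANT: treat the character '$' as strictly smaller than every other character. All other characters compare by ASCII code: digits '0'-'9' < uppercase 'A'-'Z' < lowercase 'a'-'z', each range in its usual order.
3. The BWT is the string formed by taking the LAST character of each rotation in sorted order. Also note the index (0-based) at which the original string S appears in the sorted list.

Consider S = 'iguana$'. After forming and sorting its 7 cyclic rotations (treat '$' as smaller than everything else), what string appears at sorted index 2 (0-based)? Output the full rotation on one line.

All 7 rotations (rotation i = S[i:]+S[:i]):
  rot[0] = iguana$
  rot[1] = guana$i
  rot[2] = uana$ig
  rot[3] = ana$igu
  rot[4] = na$igua
  rot[5] = a$iguan
  rot[6] = $iguana
Sorted (with $ < everything):
  sorted[0] = $iguana
  sorted[1] = a$iguan
  sorted[2] = ana$igu
  sorted[3] = guana$i
  sorted[4] = iguana$
  sorted[5] = na$igua
  sorted[6] = uana$ig
sorted[2] = ana$igu

Answer: ana$igu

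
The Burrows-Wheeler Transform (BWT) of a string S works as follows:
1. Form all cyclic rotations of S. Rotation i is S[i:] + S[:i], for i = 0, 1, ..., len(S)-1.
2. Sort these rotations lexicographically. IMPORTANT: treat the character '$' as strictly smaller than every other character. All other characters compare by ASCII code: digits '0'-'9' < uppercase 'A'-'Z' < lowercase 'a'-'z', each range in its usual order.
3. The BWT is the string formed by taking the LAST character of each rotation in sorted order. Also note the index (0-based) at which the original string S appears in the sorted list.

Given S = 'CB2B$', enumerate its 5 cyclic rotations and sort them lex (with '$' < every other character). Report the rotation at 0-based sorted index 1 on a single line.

All 5 rotations (rotation i = S[i:]+S[:i]):
  rot[0] = CB2B$
  rot[1] = B2B$C
  rot[2] = 2B$CB
  rot[3] = B$CB2
  rot[4] = $CB2B
Sorted (with $ < everything):
  sorted[0] = $CB2B
  sorted[1] = 2B$CB
  sorted[2] = B$CB2
  sorted[3] = B2B$C
  sorted[4] = CB2B$
sorted[1] = 2B$CB

Answer: 2B$CB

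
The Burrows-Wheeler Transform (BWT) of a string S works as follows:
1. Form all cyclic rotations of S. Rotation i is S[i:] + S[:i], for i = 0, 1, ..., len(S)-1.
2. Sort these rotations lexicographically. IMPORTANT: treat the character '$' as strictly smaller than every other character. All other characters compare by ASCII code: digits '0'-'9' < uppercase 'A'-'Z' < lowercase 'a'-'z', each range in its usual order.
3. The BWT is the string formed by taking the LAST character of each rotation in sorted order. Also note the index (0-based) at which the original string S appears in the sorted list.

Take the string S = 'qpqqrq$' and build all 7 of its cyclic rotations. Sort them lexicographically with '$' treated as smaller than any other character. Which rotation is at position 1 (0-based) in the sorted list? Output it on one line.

Answer: pqqrq$q

Derivation:
All 7 rotations (rotation i = S[i:]+S[:i]):
  rot[0] = qpqqrq$
  rot[1] = pqqrq$q
  rot[2] = qqrq$qp
  rot[3] = qrq$qpq
  rot[4] = rq$qpqq
  rot[5] = q$qpqqr
  rot[6] = $qpqqrq
Sorted (with $ < everything):
  sorted[0] = $qpqqrq
  sorted[1] = pqqrq$q
  sorted[2] = q$qpqqr
  sorted[3] = qpqqrq$
  sorted[4] = qqrq$qp
  sorted[5] = qrq$qpq
  sorted[6] = rq$qpqq
sorted[1] = pqqrq$q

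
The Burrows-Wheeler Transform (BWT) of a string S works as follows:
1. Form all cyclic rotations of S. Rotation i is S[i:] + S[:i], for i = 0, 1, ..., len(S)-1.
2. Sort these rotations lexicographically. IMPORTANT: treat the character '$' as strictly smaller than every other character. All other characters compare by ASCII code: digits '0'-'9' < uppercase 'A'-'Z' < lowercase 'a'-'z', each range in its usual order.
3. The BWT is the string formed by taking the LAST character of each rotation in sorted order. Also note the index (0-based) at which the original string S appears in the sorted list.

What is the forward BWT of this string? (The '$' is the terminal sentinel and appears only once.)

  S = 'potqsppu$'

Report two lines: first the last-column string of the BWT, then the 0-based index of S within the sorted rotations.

All 9 rotations (rotation i = S[i:]+S[:i]):
  rot[0] = potqsppu$
  rot[1] = otqsppu$p
  rot[2] = tqsppu$po
  rot[3] = qsppu$pot
  rot[4] = sppu$potq
  rot[5] = ppu$potqs
  rot[6] = pu$potqsp
  rot[7] = u$potqspp
  rot[8] = $potqsppu
Sorted (with $ < everything):
  sorted[0] = $potqsppu  (last char: 'u')
  sorted[1] = otqsppu$p  (last char: 'p')
  sorted[2] = potqsppu$  (last char: '$')
  sorted[3] = ppu$potqs  (last char: 's')
  sorted[4] = pu$potqsp  (last char: 'p')
  sorted[5] = qsppu$pot  (last char: 't')
  sorted[6] = sppu$potq  (last char: 'q')
  sorted[7] = tqsppu$po  (last char: 'o')
  sorted[8] = u$potqspp  (last char: 'p')
Last column: up$sptqop
Original string S is at sorted index 2

Answer: up$sptqop
2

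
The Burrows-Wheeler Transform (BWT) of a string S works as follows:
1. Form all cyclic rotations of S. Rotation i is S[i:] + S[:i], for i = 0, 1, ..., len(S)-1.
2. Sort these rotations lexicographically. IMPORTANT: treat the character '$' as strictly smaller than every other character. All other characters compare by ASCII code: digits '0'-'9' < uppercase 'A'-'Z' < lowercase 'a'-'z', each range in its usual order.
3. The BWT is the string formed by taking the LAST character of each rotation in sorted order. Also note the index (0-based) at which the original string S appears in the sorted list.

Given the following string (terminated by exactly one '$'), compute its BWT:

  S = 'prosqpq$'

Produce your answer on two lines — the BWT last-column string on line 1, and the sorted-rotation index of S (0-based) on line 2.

Answer: qrq$pspo
3

Derivation:
All 8 rotations (rotation i = S[i:]+S[:i]):
  rot[0] = prosqpq$
  rot[1] = rosqpq$p
  rot[2] = osqpq$pr
  rot[3] = sqpq$pro
  rot[4] = qpq$pros
  rot[5] = pq$prosq
  rot[6] = q$prosqp
  rot[7] = $prosqpq
Sorted (with $ < everything):
  sorted[0] = $prosqpq  (last char: 'q')
  sorted[1] = osqpq$pr  (last char: 'r')
  sorted[2] = pq$prosq  (last char: 'q')
  sorted[3] = prosqpq$  (last char: '$')
  sorted[4] = q$prosqp  (last char: 'p')
  sorted[5] = qpq$pros  (last char: 's')
  sorted[6] = rosqpq$p  (last char: 'p')
  sorted[7] = sqpq$pro  (last char: 'o')
Last column: qrq$pspo
Original string S is at sorted index 3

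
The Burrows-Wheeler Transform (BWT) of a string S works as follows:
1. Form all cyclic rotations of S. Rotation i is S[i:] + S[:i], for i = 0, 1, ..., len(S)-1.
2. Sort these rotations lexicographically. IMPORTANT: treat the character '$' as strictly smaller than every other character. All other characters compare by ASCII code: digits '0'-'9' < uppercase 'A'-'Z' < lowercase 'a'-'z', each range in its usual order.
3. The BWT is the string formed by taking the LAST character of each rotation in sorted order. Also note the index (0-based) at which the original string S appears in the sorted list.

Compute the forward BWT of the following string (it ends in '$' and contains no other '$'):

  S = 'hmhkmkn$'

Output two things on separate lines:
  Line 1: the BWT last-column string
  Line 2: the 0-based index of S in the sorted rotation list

Answer: nm$hmhkk
2

Derivation:
All 8 rotations (rotation i = S[i:]+S[:i]):
  rot[0] = hmhkmkn$
  rot[1] = mhkmkn$h
  rot[2] = hkmkn$hm
  rot[3] = kmkn$hmh
  rot[4] = mkn$hmhk
  rot[5] = kn$hmhkm
  rot[6] = n$hmhkmk
  rot[7] = $hmhkmkn
Sorted (with $ < everything):
  sorted[0] = $hmhkmkn  (last char: 'n')
  sorted[1] = hkmkn$hm  (last char: 'm')
  sorted[2] = hmhkmkn$  (last char: '$')
  sorted[3] = kmkn$hmh  (last char: 'h')
  sorted[4] = kn$hmhkm  (last char: 'm')
  sorted[5] = mhkmkn$h  (last char: 'h')
  sorted[6] = mkn$hmhk  (last char: 'k')
  sorted[7] = n$hmhkmk  (last char: 'k')
Last column: nm$hmhkk
Original string S is at sorted index 2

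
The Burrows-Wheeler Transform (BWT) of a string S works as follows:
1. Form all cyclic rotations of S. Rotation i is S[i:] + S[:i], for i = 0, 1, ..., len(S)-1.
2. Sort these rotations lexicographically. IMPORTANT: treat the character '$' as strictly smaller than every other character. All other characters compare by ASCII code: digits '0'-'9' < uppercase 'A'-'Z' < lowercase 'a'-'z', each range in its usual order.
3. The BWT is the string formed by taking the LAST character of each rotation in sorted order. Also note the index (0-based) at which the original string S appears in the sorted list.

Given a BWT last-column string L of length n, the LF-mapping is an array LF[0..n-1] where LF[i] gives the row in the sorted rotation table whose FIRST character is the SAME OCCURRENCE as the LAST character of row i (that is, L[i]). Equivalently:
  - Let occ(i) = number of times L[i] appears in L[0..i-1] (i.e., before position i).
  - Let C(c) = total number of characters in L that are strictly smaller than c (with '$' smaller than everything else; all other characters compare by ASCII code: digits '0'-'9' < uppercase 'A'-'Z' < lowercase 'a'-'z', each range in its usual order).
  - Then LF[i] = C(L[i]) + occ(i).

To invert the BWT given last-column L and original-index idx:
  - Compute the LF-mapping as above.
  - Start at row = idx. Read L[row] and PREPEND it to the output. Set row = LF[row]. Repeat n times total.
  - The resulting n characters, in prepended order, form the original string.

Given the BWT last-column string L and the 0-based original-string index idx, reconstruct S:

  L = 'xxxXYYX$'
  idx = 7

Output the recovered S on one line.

Answer: xXxXYYx$

Derivation:
LF mapping: 5 6 7 1 3 4 2 0
Walk LF starting at row 7, prepending L[row]:
  step 1: row=7, L[7]='$', prepend. Next row=LF[7]=0
  step 2: row=0, L[0]='x', prepend. Next row=LF[0]=5
  step 3: row=5, L[5]='Y', prepend. Next row=LF[5]=4
  step 4: row=4, L[4]='Y', prepend. Next row=LF[4]=3
  step 5: row=3, L[3]='X', prepend. Next row=LF[3]=1
  step 6: row=1, L[1]='x', prepend. Next row=LF[1]=6
  step 7: row=6, L[6]='X', prepend. Next row=LF[6]=2
  step 8: row=2, L[2]='x', prepend. Next row=LF[2]=7
Reversed output: xXxXYYx$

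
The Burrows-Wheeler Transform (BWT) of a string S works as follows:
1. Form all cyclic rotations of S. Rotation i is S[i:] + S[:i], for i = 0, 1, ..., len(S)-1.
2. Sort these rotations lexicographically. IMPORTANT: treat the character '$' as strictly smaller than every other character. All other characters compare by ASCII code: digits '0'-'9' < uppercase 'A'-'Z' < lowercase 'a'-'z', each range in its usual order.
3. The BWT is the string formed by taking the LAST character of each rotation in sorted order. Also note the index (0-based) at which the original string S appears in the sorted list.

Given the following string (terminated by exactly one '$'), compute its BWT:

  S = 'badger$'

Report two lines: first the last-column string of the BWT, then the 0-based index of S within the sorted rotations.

Answer: rb$agde
2

Derivation:
All 7 rotations (rotation i = S[i:]+S[:i]):
  rot[0] = badger$
  rot[1] = adger$b
  rot[2] = dger$ba
  rot[3] = ger$bad
  rot[4] = er$badg
  rot[5] = r$badge
  rot[6] = $badger
Sorted (with $ < everything):
  sorted[0] = $badger  (last char: 'r')
  sorted[1] = adger$b  (last char: 'b')
  sorted[2] = badger$  (last char: '$')
  sorted[3] = dger$ba  (last char: 'a')
  sorted[4] = er$badg  (last char: 'g')
  sorted[5] = ger$bad  (last char: 'd')
  sorted[6] = r$badge  (last char: 'e')
Last column: rb$agde
Original string S is at sorted index 2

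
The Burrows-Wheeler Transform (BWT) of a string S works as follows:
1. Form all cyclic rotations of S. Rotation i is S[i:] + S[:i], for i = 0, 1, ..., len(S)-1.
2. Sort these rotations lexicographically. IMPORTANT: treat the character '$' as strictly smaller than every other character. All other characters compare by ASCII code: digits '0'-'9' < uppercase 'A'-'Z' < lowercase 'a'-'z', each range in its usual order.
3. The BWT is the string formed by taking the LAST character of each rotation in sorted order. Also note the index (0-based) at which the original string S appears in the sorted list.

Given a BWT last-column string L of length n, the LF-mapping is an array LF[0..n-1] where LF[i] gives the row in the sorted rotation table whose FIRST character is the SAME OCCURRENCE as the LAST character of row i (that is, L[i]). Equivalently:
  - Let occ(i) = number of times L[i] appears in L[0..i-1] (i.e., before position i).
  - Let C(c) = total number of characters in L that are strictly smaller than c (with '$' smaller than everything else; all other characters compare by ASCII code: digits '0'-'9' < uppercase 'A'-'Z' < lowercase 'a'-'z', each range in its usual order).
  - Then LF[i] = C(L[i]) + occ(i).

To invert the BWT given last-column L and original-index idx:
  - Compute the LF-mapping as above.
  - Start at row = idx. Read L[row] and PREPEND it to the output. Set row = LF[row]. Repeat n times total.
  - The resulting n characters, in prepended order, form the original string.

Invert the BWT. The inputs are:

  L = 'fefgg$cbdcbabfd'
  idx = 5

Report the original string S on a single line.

LF mapping: 10 9 11 13 14 0 5 2 7 6 3 1 4 12 8
Walk LF starting at row 5, prepending L[row]:
  step 1: row=5, L[5]='$', prepend. Next row=LF[5]=0
  step 2: row=0, L[0]='f', prepend. Next row=LF[0]=10
  step 3: row=10, L[10]='b', prepend. Next row=LF[10]=3
  step 4: row=3, L[3]='g', prepend. Next row=LF[3]=13
  step 5: row=13, L[13]='f', prepend. Next row=LF[13]=12
  step 6: row=12, L[12]='b', prepend. Next row=LF[12]=4
  step 7: row=4, L[4]='g', prepend. Next row=LF[4]=14
  step 8: row=14, L[14]='d', prepend. Next row=LF[14]=8
  step 9: row=8, L[8]='d', prepend. Next row=LF[8]=7
  step 10: row=7, L[7]='b', prepend. Next row=LF[7]=2
  step 11: row=2, L[2]='f', prepend. Next row=LF[2]=11
  step 12: row=11, L[11]='a', prepend. Next row=LF[11]=1
  step 13: row=1, L[1]='e', prepend. Next row=LF[1]=9
  step 14: row=9, L[9]='c', prepend. Next row=LF[9]=6
  step 15: row=6, L[6]='c', prepend. Next row=LF[6]=5
Reversed output: cceafbddgbfgbf$

Answer: cceafbddgbfgbf$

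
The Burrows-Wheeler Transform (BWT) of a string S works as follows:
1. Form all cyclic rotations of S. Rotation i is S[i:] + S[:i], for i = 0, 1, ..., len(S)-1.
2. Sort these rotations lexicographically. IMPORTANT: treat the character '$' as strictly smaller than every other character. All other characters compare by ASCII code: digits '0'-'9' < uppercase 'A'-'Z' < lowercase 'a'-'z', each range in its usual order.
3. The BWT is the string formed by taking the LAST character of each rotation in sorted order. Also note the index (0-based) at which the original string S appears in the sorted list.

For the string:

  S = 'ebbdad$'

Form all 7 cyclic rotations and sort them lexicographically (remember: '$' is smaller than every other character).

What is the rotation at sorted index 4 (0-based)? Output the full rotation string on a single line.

Answer: d$ebbda

Derivation:
All 7 rotations (rotation i = S[i:]+S[:i]):
  rot[0] = ebbdad$
  rot[1] = bbdad$e
  rot[2] = bdad$eb
  rot[3] = dad$ebb
  rot[4] = ad$ebbd
  rot[5] = d$ebbda
  rot[6] = $ebbdad
Sorted (with $ < everything):
  sorted[0] = $ebbdad
  sorted[1] = ad$ebbd
  sorted[2] = bbdad$e
  sorted[3] = bdad$eb
  sorted[4] = d$ebbda
  sorted[5] = dad$ebb
  sorted[6] = ebbdad$
sorted[4] = d$ebbda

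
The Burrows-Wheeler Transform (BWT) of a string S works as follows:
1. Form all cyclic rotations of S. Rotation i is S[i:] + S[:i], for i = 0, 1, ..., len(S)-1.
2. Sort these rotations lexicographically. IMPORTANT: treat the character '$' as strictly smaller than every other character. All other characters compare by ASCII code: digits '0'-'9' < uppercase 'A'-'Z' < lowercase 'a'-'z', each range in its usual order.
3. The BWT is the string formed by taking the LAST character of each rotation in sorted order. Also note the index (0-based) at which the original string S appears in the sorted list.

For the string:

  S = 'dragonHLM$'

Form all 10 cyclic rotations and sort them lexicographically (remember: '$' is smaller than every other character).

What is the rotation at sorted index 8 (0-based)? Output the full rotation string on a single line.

All 10 rotations (rotation i = S[i:]+S[:i]):
  rot[0] = dragonHLM$
  rot[1] = ragonHLM$d
  rot[2] = agonHLM$dr
  rot[3] = gonHLM$dra
  rot[4] = onHLM$drag
  rot[5] = nHLM$drago
  rot[6] = HLM$dragon
  rot[7] = LM$dragonH
  rot[8] = M$dragonHL
  rot[9] = $dragonHLM
Sorted (with $ < everything):
  sorted[0] = $dragonHLM
  sorted[1] = HLM$dragon
  sorted[2] = LM$dragonH
  sorted[3] = M$dragonHL
  sorted[4] = agonHLM$dr
  sorted[5] = dragonHLM$
  sorted[6] = gonHLM$dra
  sorted[7] = nHLM$drago
  sorted[8] = onHLM$drag
  sorted[9] = ragonHLM$d
sorted[8] = onHLM$drag

Answer: onHLM$drag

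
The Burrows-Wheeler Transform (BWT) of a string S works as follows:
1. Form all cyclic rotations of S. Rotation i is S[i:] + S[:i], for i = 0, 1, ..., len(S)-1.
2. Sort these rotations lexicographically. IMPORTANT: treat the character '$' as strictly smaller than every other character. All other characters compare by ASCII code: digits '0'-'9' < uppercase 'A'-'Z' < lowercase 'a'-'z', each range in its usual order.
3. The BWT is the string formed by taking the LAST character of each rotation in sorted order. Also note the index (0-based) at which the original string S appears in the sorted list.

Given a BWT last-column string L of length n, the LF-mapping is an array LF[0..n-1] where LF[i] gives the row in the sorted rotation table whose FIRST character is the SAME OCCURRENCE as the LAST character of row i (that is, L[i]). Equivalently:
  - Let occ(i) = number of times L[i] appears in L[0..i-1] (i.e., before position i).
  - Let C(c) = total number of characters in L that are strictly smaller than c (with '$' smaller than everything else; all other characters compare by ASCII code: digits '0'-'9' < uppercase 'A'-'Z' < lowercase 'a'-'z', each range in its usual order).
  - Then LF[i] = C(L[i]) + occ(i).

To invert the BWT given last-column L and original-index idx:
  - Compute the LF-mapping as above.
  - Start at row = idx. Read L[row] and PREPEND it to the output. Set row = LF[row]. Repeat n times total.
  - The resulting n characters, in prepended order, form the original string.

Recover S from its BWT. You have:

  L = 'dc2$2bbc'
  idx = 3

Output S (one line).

Answer: bc22bcd$

Derivation:
LF mapping: 7 5 1 0 2 3 4 6
Walk LF starting at row 3, prepending L[row]:
  step 1: row=3, L[3]='$', prepend. Next row=LF[3]=0
  step 2: row=0, L[0]='d', prepend. Next row=LF[0]=7
  step 3: row=7, L[7]='c', prepend. Next row=LF[7]=6
  step 4: row=6, L[6]='b', prepend. Next row=LF[6]=4
  step 5: row=4, L[4]='2', prepend. Next row=LF[4]=2
  step 6: row=2, L[2]='2', prepend. Next row=LF[2]=1
  step 7: row=1, L[1]='c', prepend. Next row=LF[1]=5
  step 8: row=5, L[5]='b', prepend. Next row=LF[5]=3
Reversed output: bc22bcd$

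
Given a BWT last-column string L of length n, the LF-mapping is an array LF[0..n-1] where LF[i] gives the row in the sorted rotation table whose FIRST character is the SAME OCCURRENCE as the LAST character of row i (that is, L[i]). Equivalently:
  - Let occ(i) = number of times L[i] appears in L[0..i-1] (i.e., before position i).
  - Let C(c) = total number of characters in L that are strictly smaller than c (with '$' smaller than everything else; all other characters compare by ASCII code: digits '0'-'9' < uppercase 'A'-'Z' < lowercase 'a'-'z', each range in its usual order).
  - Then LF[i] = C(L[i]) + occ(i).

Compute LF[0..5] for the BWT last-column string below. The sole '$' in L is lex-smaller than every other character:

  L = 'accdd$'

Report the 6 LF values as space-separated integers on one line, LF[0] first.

Char counts: '$':1, 'a':1, 'c':2, 'd':2
C (first-col start): C('$')=0, C('a')=1, C('c')=2, C('d')=4
L[0]='a': occ=0, LF[0]=C('a')+0=1+0=1
L[1]='c': occ=0, LF[1]=C('c')+0=2+0=2
L[2]='c': occ=1, LF[2]=C('c')+1=2+1=3
L[3]='d': occ=0, LF[3]=C('d')+0=4+0=4
L[4]='d': occ=1, LF[4]=C('d')+1=4+1=5
L[5]='$': occ=0, LF[5]=C('$')+0=0+0=0

Answer: 1 2 3 4 5 0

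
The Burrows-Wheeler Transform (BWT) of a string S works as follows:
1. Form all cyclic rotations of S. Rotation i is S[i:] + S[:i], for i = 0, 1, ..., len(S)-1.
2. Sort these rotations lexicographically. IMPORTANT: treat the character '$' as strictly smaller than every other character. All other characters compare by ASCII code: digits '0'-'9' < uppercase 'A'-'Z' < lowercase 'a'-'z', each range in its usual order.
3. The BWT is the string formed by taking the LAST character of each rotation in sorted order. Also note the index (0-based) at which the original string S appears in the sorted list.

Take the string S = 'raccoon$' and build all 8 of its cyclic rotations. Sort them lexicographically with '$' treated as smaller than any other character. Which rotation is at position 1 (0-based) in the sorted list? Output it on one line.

Answer: accoon$r

Derivation:
All 8 rotations (rotation i = S[i:]+S[:i]):
  rot[0] = raccoon$
  rot[1] = accoon$r
  rot[2] = ccoon$ra
  rot[3] = coon$rac
  rot[4] = oon$racc
  rot[5] = on$racco
  rot[6] = n$raccoo
  rot[7] = $raccoon
Sorted (with $ < everything):
  sorted[0] = $raccoon
  sorted[1] = accoon$r
  sorted[2] = ccoon$ra
  sorted[3] = coon$rac
  sorted[4] = n$raccoo
  sorted[5] = on$racco
  sorted[6] = oon$racc
  sorted[7] = raccoon$
sorted[1] = accoon$r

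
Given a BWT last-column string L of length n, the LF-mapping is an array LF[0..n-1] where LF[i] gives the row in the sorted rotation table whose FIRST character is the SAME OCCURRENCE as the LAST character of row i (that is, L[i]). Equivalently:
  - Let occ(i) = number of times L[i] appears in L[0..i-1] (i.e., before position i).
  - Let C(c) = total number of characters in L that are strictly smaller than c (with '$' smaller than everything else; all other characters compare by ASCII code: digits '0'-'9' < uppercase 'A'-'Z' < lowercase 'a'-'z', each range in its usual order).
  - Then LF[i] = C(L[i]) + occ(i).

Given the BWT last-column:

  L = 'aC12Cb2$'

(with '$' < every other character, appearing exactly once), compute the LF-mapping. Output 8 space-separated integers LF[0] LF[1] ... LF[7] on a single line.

Answer: 6 4 1 2 5 7 3 0

Derivation:
Char counts: '$':1, '1':1, '2':2, 'C':2, 'a':1, 'b':1
C (first-col start): C('$')=0, C('1')=1, C('2')=2, C('C')=4, C('a')=6, C('b')=7
L[0]='a': occ=0, LF[0]=C('a')+0=6+0=6
L[1]='C': occ=0, LF[1]=C('C')+0=4+0=4
L[2]='1': occ=0, LF[2]=C('1')+0=1+0=1
L[3]='2': occ=0, LF[3]=C('2')+0=2+0=2
L[4]='C': occ=1, LF[4]=C('C')+1=4+1=5
L[5]='b': occ=0, LF[5]=C('b')+0=7+0=7
L[6]='2': occ=1, LF[6]=C('2')+1=2+1=3
L[7]='$': occ=0, LF[7]=C('$')+0=0+0=0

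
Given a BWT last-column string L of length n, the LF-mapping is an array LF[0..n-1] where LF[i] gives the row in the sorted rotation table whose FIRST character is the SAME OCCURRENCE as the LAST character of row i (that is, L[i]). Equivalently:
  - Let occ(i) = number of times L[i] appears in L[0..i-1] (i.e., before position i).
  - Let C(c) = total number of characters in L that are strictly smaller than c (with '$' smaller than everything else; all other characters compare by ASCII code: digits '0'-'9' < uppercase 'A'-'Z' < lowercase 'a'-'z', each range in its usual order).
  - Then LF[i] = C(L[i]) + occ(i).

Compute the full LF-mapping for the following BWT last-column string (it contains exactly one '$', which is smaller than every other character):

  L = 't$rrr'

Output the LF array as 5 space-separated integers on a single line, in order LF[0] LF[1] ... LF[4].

Answer: 4 0 1 2 3

Derivation:
Char counts: '$':1, 'r':3, 't':1
C (first-col start): C('$')=0, C('r')=1, C('t')=4
L[0]='t': occ=0, LF[0]=C('t')+0=4+0=4
L[1]='$': occ=0, LF[1]=C('$')+0=0+0=0
L[2]='r': occ=0, LF[2]=C('r')+0=1+0=1
L[3]='r': occ=1, LF[3]=C('r')+1=1+1=2
L[4]='r': occ=2, LF[4]=C('r')+2=1+2=3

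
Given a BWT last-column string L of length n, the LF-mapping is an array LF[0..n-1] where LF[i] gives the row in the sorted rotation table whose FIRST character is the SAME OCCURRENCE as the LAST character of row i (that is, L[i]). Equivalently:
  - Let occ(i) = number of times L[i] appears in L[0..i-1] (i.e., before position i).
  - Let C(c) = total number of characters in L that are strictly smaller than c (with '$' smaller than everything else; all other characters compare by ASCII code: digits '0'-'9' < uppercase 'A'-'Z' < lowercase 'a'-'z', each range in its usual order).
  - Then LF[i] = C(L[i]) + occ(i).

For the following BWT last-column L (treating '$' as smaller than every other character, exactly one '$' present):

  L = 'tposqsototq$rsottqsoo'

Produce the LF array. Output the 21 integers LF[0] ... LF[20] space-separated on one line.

Answer: 16 7 1 12 8 13 2 17 3 18 9 0 11 14 4 19 20 10 15 5 6

Derivation:
Char counts: '$':1, 'o':6, 'p':1, 'q':3, 'r':1, 's':4, 't':5
C (first-col start): C('$')=0, C('o')=1, C('p')=7, C('q')=8, C('r')=11, C('s')=12, C('t')=16
L[0]='t': occ=0, LF[0]=C('t')+0=16+0=16
L[1]='p': occ=0, LF[1]=C('p')+0=7+0=7
L[2]='o': occ=0, LF[2]=C('o')+0=1+0=1
L[3]='s': occ=0, LF[3]=C('s')+0=12+0=12
L[4]='q': occ=0, LF[4]=C('q')+0=8+0=8
L[5]='s': occ=1, LF[5]=C('s')+1=12+1=13
L[6]='o': occ=1, LF[6]=C('o')+1=1+1=2
L[7]='t': occ=1, LF[7]=C('t')+1=16+1=17
L[8]='o': occ=2, LF[8]=C('o')+2=1+2=3
L[9]='t': occ=2, LF[9]=C('t')+2=16+2=18
L[10]='q': occ=1, LF[10]=C('q')+1=8+1=9
L[11]='$': occ=0, LF[11]=C('$')+0=0+0=0
L[12]='r': occ=0, LF[12]=C('r')+0=11+0=11
L[13]='s': occ=2, LF[13]=C('s')+2=12+2=14
L[14]='o': occ=3, LF[14]=C('o')+3=1+3=4
L[15]='t': occ=3, LF[15]=C('t')+3=16+3=19
L[16]='t': occ=4, LF[16]=C('t')+4=16+4=20
L[17]='q': occ=2, LF[17]=C('q')+2=8+2=10
L[18]='s': occ=3, LF[18]=C('s')+3=12+3=15
L[19]='o': occ=4, LF[19]=C('o')+4=1+4=5
L[20]='o': occ=5, LF[20]=C('o')+5=1+5=6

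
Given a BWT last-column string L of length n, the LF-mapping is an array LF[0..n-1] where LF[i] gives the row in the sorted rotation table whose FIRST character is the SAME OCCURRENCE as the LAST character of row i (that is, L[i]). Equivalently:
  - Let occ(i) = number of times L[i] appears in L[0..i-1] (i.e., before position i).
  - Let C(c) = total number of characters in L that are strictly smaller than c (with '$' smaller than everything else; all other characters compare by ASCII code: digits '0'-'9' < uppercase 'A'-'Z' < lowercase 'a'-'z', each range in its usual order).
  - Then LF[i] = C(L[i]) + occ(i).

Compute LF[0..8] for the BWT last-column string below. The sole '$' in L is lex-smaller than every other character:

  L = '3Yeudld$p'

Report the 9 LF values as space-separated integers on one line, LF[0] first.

Answer: 1 2 5 8 3 6 4 0 7

Derivation:
Char counts: '$':1, '3':1, 'Y':1, 'd':2, 'e':1, 'l':1, 'p':1, 'u':1
C (first-col start): C('$')=0, C('3')=1, C('Y')=2, C('d')=3, C('e')=5, C('l')=6, C('p')=7, C('u')=8
L[0]='3': occ=0, LF[0]=C('3')+0=1+0=1
L[1]='Y': occ=0, LF[1]=C('Y')+0=2+0=2
L[2]='e': occ=0, LF[2]=C('e')+0=5+0=5
L[3]='u': occ=0, LF[3]=C('u')+0=8+0=8
L[4]='d': occ=0, LF[4]=C('d')+0=3+0=3
L[5]='l': occ=0, LF[5]=C('l')+0=6+0=6
L[6]='d': occ=1, LF[6]=C('d')+1=3+1=4
L[7]='$': occ=0, LF[7]=C('$')+0=0+0=0
L[8]='p': occ=0, LF[8]=C('p')+0=7+0=7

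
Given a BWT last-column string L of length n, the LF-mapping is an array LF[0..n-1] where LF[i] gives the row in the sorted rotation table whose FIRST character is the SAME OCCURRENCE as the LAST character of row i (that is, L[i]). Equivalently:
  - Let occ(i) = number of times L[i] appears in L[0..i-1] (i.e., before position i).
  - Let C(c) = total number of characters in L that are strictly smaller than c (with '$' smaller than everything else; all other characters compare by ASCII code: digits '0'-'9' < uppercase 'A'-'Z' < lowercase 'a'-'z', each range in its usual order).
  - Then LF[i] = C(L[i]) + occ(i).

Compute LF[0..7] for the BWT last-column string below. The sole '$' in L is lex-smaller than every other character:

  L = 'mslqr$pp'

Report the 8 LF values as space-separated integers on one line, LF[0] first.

Char counts: '$':1, 'l':1, 'm':1, 'p':2, 'q':1, 'r':1, 's':1
C (first-col start): C('$')=0, C('l')=1, C('m')=2, C('p')=3, C('q')=5, C('r')=6, C('s')=7
L[0]='m': occ=0, LF[0]=C('m')+0=2+0=2
L[1]='s': occ=0, LF[1]=C('s')+0=7+0=7
L[2]='l': occ=0, LF[2]=C('l')+0=1+0=1
L[3]='q': occ=0, LF[3]=C('q')+0=5+0=5
L[4]='r': occ=0, LF[4]=C('r')+0=6+0=6
L[5]='$': occ=0, LF[5]=C('$')+0=0+0=0
L[6]='p': occ=0, LF[6]=C('p')+0=3+0=3
L[7]='p': occ=1, LF[7]=C('p')+1=3+1=4

Answer: 2 7 1 5 6 0 3 4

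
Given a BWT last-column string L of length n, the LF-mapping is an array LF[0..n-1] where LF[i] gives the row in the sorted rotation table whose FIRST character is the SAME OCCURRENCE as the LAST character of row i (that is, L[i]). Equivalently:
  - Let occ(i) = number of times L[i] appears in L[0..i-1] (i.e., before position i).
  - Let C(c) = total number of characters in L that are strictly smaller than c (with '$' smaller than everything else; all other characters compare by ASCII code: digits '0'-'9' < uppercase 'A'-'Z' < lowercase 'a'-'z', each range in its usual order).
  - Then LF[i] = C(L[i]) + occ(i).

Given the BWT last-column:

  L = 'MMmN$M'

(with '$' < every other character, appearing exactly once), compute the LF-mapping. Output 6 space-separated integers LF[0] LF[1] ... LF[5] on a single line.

Char counts: '$':1, 'M':3, 'N':1, 'm':1
C (first-col start): C('$')=0, C('M')=1, C('N')=4, C('m')=5
L[0]='M': occ=0, LF[0]=C('M')+0=1+0=1
L[1]='M': occ=1, LF[1]=C('M')+1=1+1=2
L[2]='m': occ=0, LF[2]=C('m')+0=5+0=5
L[3]='N': occ=0, LF[3]=C('N')+0=4+0=4
L[4]='$': occ=0, LF[4]=C('$')+0=0+0=0
L[5]='M': occ=2, LF[5]=C('M')+2=1+2=3

Answer: 1 2 5 4 0 3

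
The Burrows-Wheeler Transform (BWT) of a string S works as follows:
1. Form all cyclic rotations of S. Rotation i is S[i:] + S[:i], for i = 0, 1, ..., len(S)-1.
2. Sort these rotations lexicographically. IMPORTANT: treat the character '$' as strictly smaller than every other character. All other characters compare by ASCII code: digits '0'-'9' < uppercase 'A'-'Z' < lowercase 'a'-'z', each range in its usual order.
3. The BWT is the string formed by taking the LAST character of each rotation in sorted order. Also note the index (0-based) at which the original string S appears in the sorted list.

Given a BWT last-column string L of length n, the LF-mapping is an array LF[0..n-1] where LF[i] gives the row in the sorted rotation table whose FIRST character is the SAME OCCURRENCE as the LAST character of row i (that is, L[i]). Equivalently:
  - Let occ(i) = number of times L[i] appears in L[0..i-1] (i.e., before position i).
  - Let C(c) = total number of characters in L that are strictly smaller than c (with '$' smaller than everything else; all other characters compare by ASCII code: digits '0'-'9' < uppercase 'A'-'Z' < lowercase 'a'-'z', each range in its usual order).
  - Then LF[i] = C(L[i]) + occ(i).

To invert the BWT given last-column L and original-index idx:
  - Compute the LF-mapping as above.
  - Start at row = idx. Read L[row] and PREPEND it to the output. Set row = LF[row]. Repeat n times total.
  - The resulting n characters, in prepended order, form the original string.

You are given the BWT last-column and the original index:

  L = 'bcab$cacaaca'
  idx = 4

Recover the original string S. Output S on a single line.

LF mapping: 6 8 1 7 0 9 2 10 3 4 11 5
Walk LF starting at row 4, prepending L[row]:
  step 1: row=4, L[4]='$', prepend. Next row=LF[4]=0
  step 2: row=0, L[0]='b', prepend. Next row=LF[0]=6
  step 3: row=6, L[6]='a', prepend. Next row=LF[6]=2
  step 4: row=2, L[2]='a', prepend. Next row=LF[2]=1
  step 5: row=1, L[1]='c', prepend. Next row=LF[1]=8
  step 6: row=8, L[8]='a', prepend. Next row=LF[8]=3
  step 7: row=3, L[3]='b', prepend. Next row=LF[3]=7
  step 8: row=7, L[7]='c', prepend. Next row=LF[7]=10
  step 9: row=10, L[10]='c', prepend. Next row=LF[10]=11
  step 10: row=11, L[11]='a', prepend. Next row=LF[11]=5
  step 11: row=5, L[5]='c', prepend. Next row=LF[5]=9
  step 12: row=9, L[9]='a', prepend. Next row=LF[9]=4
Reversed output: acaccbacaab$

Answer: acaccbacaab$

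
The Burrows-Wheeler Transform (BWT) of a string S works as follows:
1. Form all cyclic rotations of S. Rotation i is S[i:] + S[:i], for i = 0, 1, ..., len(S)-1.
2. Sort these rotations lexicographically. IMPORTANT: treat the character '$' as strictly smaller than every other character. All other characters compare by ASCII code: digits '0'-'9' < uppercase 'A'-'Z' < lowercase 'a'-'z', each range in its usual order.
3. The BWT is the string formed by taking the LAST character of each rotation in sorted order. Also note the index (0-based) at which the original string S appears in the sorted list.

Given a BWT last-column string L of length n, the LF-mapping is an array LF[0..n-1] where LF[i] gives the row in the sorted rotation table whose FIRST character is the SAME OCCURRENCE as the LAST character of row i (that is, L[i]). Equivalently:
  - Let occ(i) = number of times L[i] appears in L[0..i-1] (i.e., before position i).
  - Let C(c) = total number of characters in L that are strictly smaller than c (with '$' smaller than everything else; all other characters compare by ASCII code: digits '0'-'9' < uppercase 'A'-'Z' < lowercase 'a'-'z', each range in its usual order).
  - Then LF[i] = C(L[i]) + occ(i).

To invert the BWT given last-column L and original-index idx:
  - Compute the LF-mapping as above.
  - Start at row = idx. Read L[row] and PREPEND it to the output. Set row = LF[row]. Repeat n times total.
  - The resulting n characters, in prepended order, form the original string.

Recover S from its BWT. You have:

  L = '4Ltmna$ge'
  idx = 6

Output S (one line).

LF mapping: 1 2 8 6 7 3 0 5 4
Walk LF starting at row 6, prepending L[row]:
  step 1: row=6, L[6]='$', prepend. Next row=LF[6]=0
  step 2: row=0, L[0]='4', prepend. Next row=LF[0]=1
  step 3: row=1, L[1]='L', prepend. Next row=LF[1]=2
  step 4: row=2, L[2]='t', prepend. Next row=LF[2]=8
  step 5: row=8, L[8]='e', prepend. Next row=LF[8]=4
  step 6: row=4, L[4]='n', prepend. Next row=LF[4]=7
  step 7: row=7, L[7]='g', prepend. Next row=LF[7]=5
  step 8: row=5, L[5]='a', prepend. Next row=LF[5]=3
  step 9: row=3, L[3]='m', prepend. Next row=LF[3]=6
Reversed output: magnetL4$

Answer: magnetL4$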